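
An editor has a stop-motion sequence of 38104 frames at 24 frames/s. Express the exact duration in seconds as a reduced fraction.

4763/3 seconds

Running time = 38104 ÷ (24) = 38104 × 1/24 = 4763/3 s.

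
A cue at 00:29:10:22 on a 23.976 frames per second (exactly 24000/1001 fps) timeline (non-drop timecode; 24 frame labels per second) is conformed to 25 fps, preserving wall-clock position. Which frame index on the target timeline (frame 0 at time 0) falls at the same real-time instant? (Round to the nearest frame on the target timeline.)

Source frame index: (0×3600 + 29×60 + 10) × 24 + 22 = 42022.
Real time: 42022 / (24000/1001) = 21032011/12000 s.
Target frame: (21032011/12000) × (25) = 21032011/480 ≈ 43816.690 → 43817.

frame 43817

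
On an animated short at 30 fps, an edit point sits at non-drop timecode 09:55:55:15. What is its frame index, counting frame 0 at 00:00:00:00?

Total seconds to the label: (9 × 3600 + 55 × 60 + 55) = 35755.
Frame index = 35755 × 30 + 15 = 1072665.

1072665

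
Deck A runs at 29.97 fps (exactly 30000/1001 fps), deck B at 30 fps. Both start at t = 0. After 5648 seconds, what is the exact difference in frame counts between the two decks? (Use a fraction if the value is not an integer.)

169440/1001 frames

A emits 30000/1001 × 5648 = 169440000/1001 frames; B emits 30 × 5648 = 169440.
Difference = 169440/1001 frames (≈ 169.2707); B is ahead of A.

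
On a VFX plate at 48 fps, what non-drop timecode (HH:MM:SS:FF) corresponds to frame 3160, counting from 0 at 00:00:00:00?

3160 ÷ 48 = 65 full seconds, remainder 40 frames.
65 s = 0 h 1 min 5 s.
Timecode: 00:01:05:40.

00:01:05:40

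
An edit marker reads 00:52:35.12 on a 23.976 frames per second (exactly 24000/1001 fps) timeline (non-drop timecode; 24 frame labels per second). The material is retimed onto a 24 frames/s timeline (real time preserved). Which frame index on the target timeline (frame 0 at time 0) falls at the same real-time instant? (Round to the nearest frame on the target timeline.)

Source frame index: (0×3600 + 52×60 + 35) × 24 + 12 = 75732.
Real time: 75732 / (24000/1001) = 6317311/2000 s.
Target frame: (6317311/2000) × (24) = 18951933/250 ≈ 75807.732 → 75808.

frame 75808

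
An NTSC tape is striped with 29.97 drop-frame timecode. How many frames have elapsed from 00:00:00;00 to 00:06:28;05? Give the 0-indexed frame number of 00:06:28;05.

11633

Complete 10-minute blocks: 0, each 17982 frames → 0.
Remaining 6 whole minutes in the current block: 1800 + 5 × 1798 = 10790 frames.
Within the current minute: 28 × 30 + 5 − 2 = 843 (labels ;00/;01 skipped at this minute). Total = 0 + 10790 + 843 = 11633.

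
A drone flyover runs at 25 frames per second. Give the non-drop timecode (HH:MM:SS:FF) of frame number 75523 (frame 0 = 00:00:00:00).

00:50:20:23

75523 ÷ 25 = 3020 full seconds, remainder 23 frames.
3020 s = 0 h 50 min 20 s.
Timecode: 00:50:20:23.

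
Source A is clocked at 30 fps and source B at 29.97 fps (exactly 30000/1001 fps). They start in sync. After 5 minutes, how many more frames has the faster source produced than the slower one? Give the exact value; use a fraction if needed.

9000/1001 frames

5 min = 300 s.
A emits 30 × 300 = 9000 frames; B emits 30000/1001 × 300 = 9000000/1001.
Difference = 9000/1001 frames (≈ 8.9910); B is behind A.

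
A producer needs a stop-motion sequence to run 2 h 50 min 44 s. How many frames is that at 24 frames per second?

2 h 50 min 44 s = 10244 s.
Frames = 10244 × 24 = 245856.

245856 frames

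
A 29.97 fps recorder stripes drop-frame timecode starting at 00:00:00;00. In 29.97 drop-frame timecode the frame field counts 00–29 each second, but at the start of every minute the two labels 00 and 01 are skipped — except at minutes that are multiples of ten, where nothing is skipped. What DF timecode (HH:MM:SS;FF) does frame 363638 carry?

03:22:13;12

Ten DF minutes hold 17982 frames, so frame 363638 lies in block 20 (frames 359640–377621) with 3998 frames into that block.
The block's first minute is 1800 frames and the rest 1798 each; 3998 frames reaches minute 2, so 20 × 18 + 2 × 2 = 364 labels have been skipped so far.
Adding those back, label number 363638 + 364 = 364002 at 30 labels/s is 12133 s + 12 f = 3 h 22 min 13 s frame 12, i.e. 03:22:13;12.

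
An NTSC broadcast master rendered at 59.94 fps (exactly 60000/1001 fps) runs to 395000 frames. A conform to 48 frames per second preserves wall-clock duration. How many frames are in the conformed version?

316316 frames

Target frames = source frames × (target rate / source rate) = 395000 × (48)/(60000/1001) = 395000 × 1001/1250 = 316316.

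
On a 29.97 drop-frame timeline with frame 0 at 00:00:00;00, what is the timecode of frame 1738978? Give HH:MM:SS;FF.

Ten DF minutes hold 17982 frames, so frame 1738978 lies in block 96 (frames 1726272–1744253) with 12706 frames into that block.
The block's first minute is 1800 frames and the rest 1798 each; 12706 frames reaches minute 7, so 96 × 18 + 7 × 2 = 1742 labels have been skipped so far.
Adding those back, label number 1738978 + 1742 = 1740720 at 30 labels/s is 58024 s + 0 f = 16 h 7 min 4 s frame 0, i.e. 16:07:04;00.

16:07:04;00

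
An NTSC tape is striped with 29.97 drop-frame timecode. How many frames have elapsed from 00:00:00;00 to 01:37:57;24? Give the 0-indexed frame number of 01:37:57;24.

176158

As if non-drop at 30 labels/s: (1 × 3600 + 37 × 60 + 57) × 30 + 24 = 176334.
Minute boundaries passed: 97; those not divisible by 10: 97 − 9 = 88; dropped labels = 2 × 88 = 176.
Actual frame index = 176334 − 176 = 176158.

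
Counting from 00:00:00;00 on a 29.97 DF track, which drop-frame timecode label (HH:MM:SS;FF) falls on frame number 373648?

Each 10-minute DF block holds 10 × 60 × 30 − 9 × 2 = 17982 frames. 373648 ÷ 17982 → 20 full blocks, remainder 14008.
Within the partial block the first minute is 1800 frames and each further minute 1798, so 7 further minute boundaries passed. Total skipped labels = 18 × 20 + 2 × 7 = 374.
Non-drop label index = 373648 + 374 = 374022; at 30 labels/s that is 03:27:47:12, i.e. DF 03:27:47;12.

03:27:47;12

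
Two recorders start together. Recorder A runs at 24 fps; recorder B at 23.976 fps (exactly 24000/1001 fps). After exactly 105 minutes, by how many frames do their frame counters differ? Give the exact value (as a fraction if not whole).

105 min = 6300 s.
A emits 24 × 6300 = 151200 frames; B emits 24000/1001 × 6300 = 21600000/143.
Difference = 21600/143 frames (≈ 151.0490); B is behind A.

21600/143 frames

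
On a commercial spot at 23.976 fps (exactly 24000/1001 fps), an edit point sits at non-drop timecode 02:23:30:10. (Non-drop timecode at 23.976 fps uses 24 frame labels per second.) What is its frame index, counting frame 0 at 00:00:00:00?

frame 206650

Total seconds to the label: (2 × 3600 + 23 × 60 + 30) = 8610.
Frame index = 8610 × 24 + 10 = 206650.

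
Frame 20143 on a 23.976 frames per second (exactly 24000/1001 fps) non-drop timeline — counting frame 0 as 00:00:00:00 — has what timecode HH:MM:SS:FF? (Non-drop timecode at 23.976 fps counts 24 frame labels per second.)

20143 ÷ 24 = 839 full seconds, remainder 7 frames.
839 s = 0 h 13 min 59 s.
Timecode: 00:13:59:07.

00:13:59:07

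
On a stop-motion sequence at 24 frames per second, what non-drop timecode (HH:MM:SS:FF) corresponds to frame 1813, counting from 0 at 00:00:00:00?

1813 ÷ 24 = 75 full seconds, remainder 13 frames.
75 s = 0 h 1 min 15 s.
Timecode: 00:01:15:13.

00:01:15:13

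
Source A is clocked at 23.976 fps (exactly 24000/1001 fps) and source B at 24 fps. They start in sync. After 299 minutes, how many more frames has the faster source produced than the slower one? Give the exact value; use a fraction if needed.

33120/77 frames

299 min = 17940 s.
A emits 24000/1001 × 17940 = 33120000/77 frames; B emits 24 × 17940 = 430560.
Difference = 33120/77 frames (≈ 430.1299); B is ahead of A.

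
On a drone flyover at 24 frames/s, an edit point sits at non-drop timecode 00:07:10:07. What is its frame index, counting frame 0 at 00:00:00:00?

10327

Total seconds to the label: (0 × 3600 + 7 × 60 + 10) = 430.
Frame index = 430 × 24 + 7 = 10327.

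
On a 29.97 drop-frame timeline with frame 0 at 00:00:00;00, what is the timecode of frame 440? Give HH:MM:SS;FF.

Ten DF minutes hold 17982 frames, so frame 440 lies in block 0 (frames 0–17981) with 440 frames into that block.
The block's first minute is 1800 frames and the rest 1798 each; 440 frames reaches minute 0, so 0 × 18 + 0 × 2 = 0 labels have been skipped so far.
Adding those back, label number 440 + 0 = 440 at 30 labels/s is 14 s + 20 f = 0 h 0 min 14 s frame 20, i.e. 00:00:14;20.

00:00:14;20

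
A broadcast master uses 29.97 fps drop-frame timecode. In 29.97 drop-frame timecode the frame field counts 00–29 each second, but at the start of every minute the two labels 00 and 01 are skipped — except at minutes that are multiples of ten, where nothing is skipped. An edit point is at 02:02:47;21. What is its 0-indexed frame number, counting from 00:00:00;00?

As if non-drop at 30 labels/s: (2 × 3600 + 2 × 60 + 47) × 30 + 21 = 221031.
Minute boundaries passed: 122; those not divisible by 10: 122 − 12 = 110; dropped labels = 2 × 110 = 220.
Actual frame index = 221031 − 220 = 220811.

220811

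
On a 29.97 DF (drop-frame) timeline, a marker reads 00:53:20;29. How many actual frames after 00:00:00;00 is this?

Complete 10-minute blocks: 5, each 17982 frames → 89910.
Remaining 3 whole minutes in the current block: 1800 + 2 × 1798 = 5396 frames.
Within the current minute: 20 × 30 + 29 − 2 = 627 (labels ;00/;01 skipped at this minute). Total = 89910 + 5396 + 627 = 95933.

95933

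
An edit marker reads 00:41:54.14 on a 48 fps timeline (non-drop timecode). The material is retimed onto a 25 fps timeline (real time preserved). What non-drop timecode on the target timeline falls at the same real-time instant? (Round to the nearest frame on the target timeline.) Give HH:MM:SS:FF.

Source frame index: (0×3600 + 41×60 + 54) × 48 + 14 = 120686.
Real time: 120686 / (48) = 60343/24 s.
Target frame: (60343/24) × (25) = 1508575/24 ≈ 62857.292 → 62857.
At 25 labels/s: frame 62857 → 00:41:54:07.

00:41:54:07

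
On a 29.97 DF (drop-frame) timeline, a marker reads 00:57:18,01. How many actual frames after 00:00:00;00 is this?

103037

As if non-drop at 30 labels/s: (0 × 3600 + 57 × 60 + 18) × 30 + 1 = 103141.
Minute boundaries passed: 57; those not divisible by 10: 57 − 5 = 52; dropped labels = 2 × 52 = 104.
Actual frame index = 103141 − 104 = 103037.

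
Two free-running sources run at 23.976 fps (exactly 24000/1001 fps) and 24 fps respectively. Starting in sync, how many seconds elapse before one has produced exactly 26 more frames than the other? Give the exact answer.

The gap grows by |24 − 24000/1001| = 24/1001 frames per second.
Time for a 26-frame gap: 26 ÷ (24/1001) = 13013/12 s.

13013/12 seconds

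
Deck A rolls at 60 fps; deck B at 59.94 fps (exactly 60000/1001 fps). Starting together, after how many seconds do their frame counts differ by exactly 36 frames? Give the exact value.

600.6 seconds

The gap grows by |60000/1001 − 60| = 60/1001 frames per second.
Time for a 36-frame gap: 36 ÷ (60/1001) = 600.6 s.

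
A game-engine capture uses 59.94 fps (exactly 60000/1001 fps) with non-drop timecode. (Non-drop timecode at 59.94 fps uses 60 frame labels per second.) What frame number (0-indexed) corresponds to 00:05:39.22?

Total seconds to the label: (0 × 3600 + 5 × 60 + 39) = 339.
Frame index = 339 × 60 + 22 = 20362.

20362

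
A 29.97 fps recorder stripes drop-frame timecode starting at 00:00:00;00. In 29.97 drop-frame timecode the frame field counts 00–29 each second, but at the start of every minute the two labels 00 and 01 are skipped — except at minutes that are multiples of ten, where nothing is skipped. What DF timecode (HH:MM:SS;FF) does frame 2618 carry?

Each 10-minute DF block holds 10 × 60 × 30 − 9 × 2 = 17982 frames. 2618 ÷ 17982 → 0 full blocks, remainder 2618.
Within the partial block the first minute is 1800 frames and each further minute 1798, so 1 further minute boundary passed. Total skipped labels = 18 × 0 + 2 × 1 = 2.
Non-drop label index = 2618 + 2 = 2620; at 30 labels/s that is 00:01:27:10, i.e. DF 00:01:27;10.

00:01:27;10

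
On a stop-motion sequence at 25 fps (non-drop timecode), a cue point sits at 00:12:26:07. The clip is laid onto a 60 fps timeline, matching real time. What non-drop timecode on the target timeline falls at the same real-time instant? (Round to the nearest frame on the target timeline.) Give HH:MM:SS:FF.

00:12:26:17

Source frame index: (0×3600 + 12×60 + 26) × 25 + 7 = 18657.
Real time: 18657 / (25) = 18657/25 s.
Target frame: (18657/25) × (60) = 223884/5 ≈ 44776.800 → 44777.
At 60 labels/s: frame 44777 → 00:12:26:17.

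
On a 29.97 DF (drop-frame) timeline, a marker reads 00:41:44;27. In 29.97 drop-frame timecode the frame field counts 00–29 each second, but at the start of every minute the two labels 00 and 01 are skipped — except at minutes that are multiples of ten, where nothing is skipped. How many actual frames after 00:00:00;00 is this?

75073

As if non-drop at 30 labels/s: (0 × 3600 + 41 × 60 + 44) × 30 + 27 = 75147.
Minute boundaries passed: 41; those not divisible by 10: 41 − 4 = 37; dropped labels = 2 × 37 = 74.
Actual frame index = 75147 − 74 = 75073.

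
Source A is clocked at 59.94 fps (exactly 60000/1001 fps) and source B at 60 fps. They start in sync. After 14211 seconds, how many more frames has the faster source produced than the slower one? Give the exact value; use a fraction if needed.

A emits 60000/1001 × 14211 = 852660000/1001 frames; B emits 60 × 14211 = 852660.
Difference = 852660/1001 frames (≈ 851.8082); B is ahead of A.

852660/1001 frames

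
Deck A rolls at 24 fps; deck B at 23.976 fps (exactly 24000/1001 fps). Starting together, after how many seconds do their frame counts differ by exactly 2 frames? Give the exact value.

The gap grows by |24000/1001 − 24| = 24/1001 frames per second.
Time for a 2-frame gap: 2 ÷ (24/1001) = 1001/12 s.

1001/12 seconds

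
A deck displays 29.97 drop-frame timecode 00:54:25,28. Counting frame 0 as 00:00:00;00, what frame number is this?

97880

Complete 10-minute blocks: 5, each 17982 frames → 89910.
Remaining 4 whole minutes in the current block: 1800 + 3 × 1798 = 7194 frames.
Within the current minute: 25 × 30 + 28 − 2 = 776 (labels ;00/;01 skipped at this minute). Total = 89910 + 7194 + 776 = 97880.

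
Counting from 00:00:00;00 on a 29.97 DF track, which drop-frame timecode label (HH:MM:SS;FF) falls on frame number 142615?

01:19:18;19

Each 10-minute DF block holds 10 × 60 × 30 − 9 × 2 = 17982 frames. 142615 ÷ 17982 → 7 full blocks, remainder 16741.
Within the partial block the first minute is 1800 frames and each further minute 1798, so 9 further minute boundaries passed. Total skipped labels = 18 × 7 + 2 × 9 = 144.
Non-drop label index = 142615 + 144 = 142759; at 30 labels/s that is 01:19:18:19, i.e. DF 01:19:18;19.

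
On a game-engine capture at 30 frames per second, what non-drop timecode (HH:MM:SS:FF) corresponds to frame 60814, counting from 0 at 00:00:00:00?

60814 ÷ 30 = 2027 full seconds, remainder 4 frames.
2027 s = 0 h 33 min 47 s.
Timecode: 00:33:47:04.

00:33:47:04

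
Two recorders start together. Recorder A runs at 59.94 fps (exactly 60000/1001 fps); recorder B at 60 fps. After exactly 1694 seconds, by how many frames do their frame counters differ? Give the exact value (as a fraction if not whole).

1320/13 frames

A emits 60000/1001 × 1694 = 1320000/13 frames; B emits 60 × 1694 = 101640.
Difference = 1320/13 frames (≈ 101.5385); B is ahead of A.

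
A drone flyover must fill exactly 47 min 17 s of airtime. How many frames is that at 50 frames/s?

141850 frames

47 min 17 s = 2837 s.
Frames = 2837 × 50 = 141850.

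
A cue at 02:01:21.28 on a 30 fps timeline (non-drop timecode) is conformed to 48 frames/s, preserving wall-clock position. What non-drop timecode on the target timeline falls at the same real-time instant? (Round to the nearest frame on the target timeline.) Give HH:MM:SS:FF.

Source frame index: (2×3600 + 1×60 + 21) × 30 + 28 = 218458.
Real time: 218458 / (30) = 109229/15 s.
Target frame: (109229/15) × (48) = 1747664/5 ≈ 349532.800 → 349533.
At 48 labels/s: frame 349533 → 02:01:21:45.

02:01:21:45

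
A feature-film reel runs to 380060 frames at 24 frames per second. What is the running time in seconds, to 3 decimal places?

Running time = 380060 × 1/24 = 95015/6 s ≈ 15835.833 s.

15835.833 seconds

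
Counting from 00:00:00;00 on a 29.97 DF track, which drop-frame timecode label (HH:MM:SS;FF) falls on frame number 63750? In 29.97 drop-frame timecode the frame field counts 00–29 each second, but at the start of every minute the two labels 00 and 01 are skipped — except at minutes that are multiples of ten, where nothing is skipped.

00:35:27;04

Ten DF minutes hold 17982 frames, so frame 63750 lies in block 3 (frames 53946–71927) with 9804 frames into that block.
The block's first minute is 1800 frames and the rest 1798 each; 9804 frames reaches minute 5, so 3 × 18 + 5 × 2 = 64 labels have been skipped so far.
Adding those back, label number 63750 + 64 = 63814 at 30 labels/s is 2127 s + 4 f = 0 h 35 min 27 s frame 4, i.e. 00:35:27;04.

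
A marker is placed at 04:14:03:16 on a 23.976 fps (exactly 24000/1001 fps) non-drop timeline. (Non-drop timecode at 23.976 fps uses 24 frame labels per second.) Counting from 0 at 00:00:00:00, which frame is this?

Total seconds to the label: (4 × 3600 + 14 × 60 + 3) = 15243.
Frame index = 15243 × 24 + 16 = 365848.

frame 365848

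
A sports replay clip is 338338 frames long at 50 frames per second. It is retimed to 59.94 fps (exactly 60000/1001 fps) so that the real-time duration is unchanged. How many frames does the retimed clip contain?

Target frames = source frames × (target rate / source rate) = 338338 × (60000/1001)/(50) = 338338 × 1200/1001 = 405600.

405600 frames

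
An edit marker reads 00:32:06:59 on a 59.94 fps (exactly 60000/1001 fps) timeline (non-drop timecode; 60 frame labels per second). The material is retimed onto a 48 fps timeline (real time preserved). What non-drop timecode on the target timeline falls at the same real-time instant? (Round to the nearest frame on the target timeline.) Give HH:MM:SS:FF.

00:32:08:44

Source frame index: (0×3600 + 32×60 + 6) × 60 + 59 = 115619.
Real time: 115619 / (60000/1001) = 115734619/60000 s.
Target frame: (115734619/60000) × (48) = 115734619/1250 ≈ 92587.695 → 92588.
At 48 labels/s: frame 92588 → 00:32:08:44.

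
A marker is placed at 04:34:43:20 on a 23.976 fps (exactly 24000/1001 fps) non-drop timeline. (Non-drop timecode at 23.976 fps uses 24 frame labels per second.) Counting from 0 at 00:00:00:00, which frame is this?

Total seconds to the label: (4 × 3600 + 34 × 60 + 43) = 16483.
Frame index = 16483 × 24 + 20 = 395612.

395612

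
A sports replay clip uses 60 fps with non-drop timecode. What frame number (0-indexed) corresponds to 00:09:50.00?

Total seconds to the label: (0 × 3600 + 9 × 60 + 50) = 590.
Frame index = 590 × 60 + 0 = 35400.

frame 35400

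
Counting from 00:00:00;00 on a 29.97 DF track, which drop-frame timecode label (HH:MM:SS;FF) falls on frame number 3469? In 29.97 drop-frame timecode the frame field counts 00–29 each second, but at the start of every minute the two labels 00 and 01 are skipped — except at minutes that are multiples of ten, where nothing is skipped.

Each 10-minute DF block holds 10 × 60 × 30 − 9 × 2 = 17982 frames. 3469 ÷ 17982 → 0 full blocks, remainder 3469.
Within the partial block the first minute is 1800 frames and each further minute 1798, so 1 further minute boundary passed. Total skipped labels = 18 × 0 + 2 × 1 = 2.
Non-drop label index = 3469 + 2 = 3471; at 30 labels/s that is 00:01:55:21, i.e. DF 00:01:55;21.

00:01:55;21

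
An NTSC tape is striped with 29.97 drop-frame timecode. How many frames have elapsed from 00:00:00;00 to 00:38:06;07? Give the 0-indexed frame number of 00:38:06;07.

68517

As if non-drop at 30 labels/s: (0 × 3600 + 38 × 60 + 6) × 30 + 7 = 68587.
Minute boundaries passed: 38; those not divisible by 10: 38 − 3 = 35; dropped labels = 2 × 35 = 70.
Actual frame index = 68587 − 70 = 68517.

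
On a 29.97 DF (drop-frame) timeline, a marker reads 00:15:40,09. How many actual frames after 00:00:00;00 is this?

28181

As if non-drop at 30 labels/s: (0 × 3600 + 15 × 60 + 40) × 30 + 9 = 28209.
Minute boundaries passed: 15; those not divisible by 10: 15 − 1 = 14; dropped labels = 2 × 14 = 28.
Actual frame index = 28209 − 28 = 28181.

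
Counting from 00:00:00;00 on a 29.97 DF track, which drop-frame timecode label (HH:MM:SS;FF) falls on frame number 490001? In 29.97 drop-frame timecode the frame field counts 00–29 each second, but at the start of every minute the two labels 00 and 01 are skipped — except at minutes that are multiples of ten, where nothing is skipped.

Ten DF minutes hold 17982 frames, so frame 490001 lies in block 27 (frames 485514–503495) with 4487 frames into that block.
The block's first minute is 1800 frames and the rest 1798 each; 4487 frames reaches minute 2, so 27 × 18 + 2 × 2 = 490 labels have been skipped so far.
Adding those back, label number 490001 + 490 = 490491 at 30 labels/s is 16349 s + 21 f = 4 h 32 min 29 s frame 21, i.e. 04:32:29;21.

04:32:29;21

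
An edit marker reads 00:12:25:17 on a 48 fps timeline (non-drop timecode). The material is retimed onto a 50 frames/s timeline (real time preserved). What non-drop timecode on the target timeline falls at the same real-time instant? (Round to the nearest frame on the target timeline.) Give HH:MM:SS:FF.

Source frame index: (0×3600 + 12×60 + 25) × 48 + 17 = 35777.
Real time: 35777 / (48) = 35777/48 s.
Target frame: (35777/48) × (50) = 894425/24 ≈ 37267.708 → 37268.
At 50 labels/s: frame 37268 → 00:12:25:18.

00:12:25:18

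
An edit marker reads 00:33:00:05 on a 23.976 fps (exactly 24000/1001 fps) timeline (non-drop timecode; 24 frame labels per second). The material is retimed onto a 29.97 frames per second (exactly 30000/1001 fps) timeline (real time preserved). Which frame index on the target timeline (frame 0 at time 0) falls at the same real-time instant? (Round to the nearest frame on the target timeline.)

frame 59406

Source frame index: (0×3600 + 33×60 + 0) × 24 + 5 = 47525.
Real time: 47525 / (24000/1001) = 1902901/960 s.
Target frame: (1902901/960) × (30000/1001) = 237625/4 ≈ 59406.250 → 59406.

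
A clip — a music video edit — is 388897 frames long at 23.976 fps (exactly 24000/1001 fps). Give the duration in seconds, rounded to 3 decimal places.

Running time = 388897 × 1001/24000 = 389285897/24000 s ≈ 16220.246 s.

16220.246 seconds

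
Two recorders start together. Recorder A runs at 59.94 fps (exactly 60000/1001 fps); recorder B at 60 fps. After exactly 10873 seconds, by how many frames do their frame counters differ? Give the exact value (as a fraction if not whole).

A emits 60000/1001 × 10873 = 652380000/1001 frames; B emits 60 × 10873 = 652380.
Difference = 652380/1001 frames (≈ 651.7283); B is ahead of A.

652380/1001 frames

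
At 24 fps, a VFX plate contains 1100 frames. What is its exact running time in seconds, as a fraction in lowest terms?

275/6 seconds

Running time = 1100 ÷ (24) = 1100 × 1/24 = 275/6 s.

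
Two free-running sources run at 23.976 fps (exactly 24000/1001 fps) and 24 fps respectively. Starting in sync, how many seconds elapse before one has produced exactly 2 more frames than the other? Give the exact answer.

The gap grows by |24 − 24000/1001| = 24/1001 frames per second.
Time for a 2-frame gap: 2 ÷ (24/1001) = 1001/12 s.

1001/12 seconds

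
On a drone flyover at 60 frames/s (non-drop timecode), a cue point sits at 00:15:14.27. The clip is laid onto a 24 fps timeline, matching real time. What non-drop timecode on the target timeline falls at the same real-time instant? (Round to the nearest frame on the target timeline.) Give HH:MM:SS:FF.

Source frame index: (0×3600 + 15×60 + 14) × 60 + 27 = 54867.
Real time: 54867 / (60) = 18289/20 s.
Target frame: (18289/20) × (24) = 109734/5 ≈ 21946.800 → 21947.
At 24 labels/s: frame 21947 → 00:15:14:11.

00:15:14:11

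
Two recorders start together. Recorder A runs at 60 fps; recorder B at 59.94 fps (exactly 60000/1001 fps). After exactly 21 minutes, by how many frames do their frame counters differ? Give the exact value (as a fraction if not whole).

10800/143 frames

21 min = 1260 s.
A emits 60 × 1260 = 75600 frames; B emits 60000/1001 × 1260 = 10800000/143.
Difference = 10800/143 frames (≈ 75.5245); B is behind A.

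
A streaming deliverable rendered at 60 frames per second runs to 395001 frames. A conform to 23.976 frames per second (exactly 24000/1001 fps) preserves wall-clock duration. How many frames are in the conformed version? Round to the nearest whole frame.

Frames at target rate = 395001 × (24000/1001) / (60) = 158000400/1001 ≈ 157842.557.
Nearest whole frame: 157843.

157843 frames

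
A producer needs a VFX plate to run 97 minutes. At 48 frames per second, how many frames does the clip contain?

97 min = 5820 s.
Frames = 5820 × 48 = 279360.

279360 frames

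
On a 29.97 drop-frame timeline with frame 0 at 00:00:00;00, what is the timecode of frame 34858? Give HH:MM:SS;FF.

00:19:23;04

Ten DF minutes hold 17982 frames, so frame 34858 lies in block 1 (frames 17982–35963) with 16876 frames into that block.
The block's first minute is 1800 frames and the rest 1798 each; 16876 frames reaches minute 9, so 1 × 18 + 9 × 2 = 36 labels have been skipped so far.
Adding those back, label number 34858 + 36 = 34894 at 30 labels/s is 1163 s + 4 f = 0 h 19 min 23 s frame 4, i.e. 00:19:23;04.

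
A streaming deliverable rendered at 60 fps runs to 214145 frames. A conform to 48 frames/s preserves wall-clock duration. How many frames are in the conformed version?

Target frames = source frames × (target rate / source rate) = 214145 × (48)/(60) = 214145 × 4/5 = 171316.

171316 frames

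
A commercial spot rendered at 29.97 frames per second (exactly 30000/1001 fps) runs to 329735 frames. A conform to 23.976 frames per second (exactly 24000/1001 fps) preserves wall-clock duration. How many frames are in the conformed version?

Target frames = source frames × (target rate / source rate) = 329735 × (24000/1001)/(30000/1001) = 329735 × 4/5 = 263788.

263788 frames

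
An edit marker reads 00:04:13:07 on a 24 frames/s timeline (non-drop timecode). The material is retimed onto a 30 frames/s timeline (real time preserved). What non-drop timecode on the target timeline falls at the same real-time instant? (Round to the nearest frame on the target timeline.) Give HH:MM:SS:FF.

Source frame index: (0×3600 + 4×60 + 13) × 24 + 7 = 6079.
Real time: 6079 / (24) = 6079/24 s.
Target frame: (6079/24) × (30) = 30395/4 ≈ 7598.750 → 7599.
At 30 labels/s: frame 7599 → 00:04:13:09.

00:04:13:09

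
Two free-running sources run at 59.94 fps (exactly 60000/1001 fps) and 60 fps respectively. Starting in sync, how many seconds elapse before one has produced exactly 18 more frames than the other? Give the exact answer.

The gap grows by |60 − 60000/1001| = 60/1001 frames per second.
Time for a 18-frame gap: 18 ÷ (60/1001) = 300.3 s.

300.3 seconds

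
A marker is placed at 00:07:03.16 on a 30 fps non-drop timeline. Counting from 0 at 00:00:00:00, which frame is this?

12706

Total seconds to the label: (0 × 3600 + 7 × 60 + 3) = 423.
Frame index = 423 × 30 + 16 = 12706.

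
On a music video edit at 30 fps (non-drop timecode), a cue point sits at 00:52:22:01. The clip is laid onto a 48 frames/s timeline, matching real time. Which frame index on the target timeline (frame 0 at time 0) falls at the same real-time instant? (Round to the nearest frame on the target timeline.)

Source frame index: (0×3600 + 52×60 + 22) × 30 + 1 = 94261.
Real time: 94261 / (30) = 94261/30 s.
Target frame: (94261/30) × (48) = 754088/5 ≈ 150817.600 → 150818.

frame 150818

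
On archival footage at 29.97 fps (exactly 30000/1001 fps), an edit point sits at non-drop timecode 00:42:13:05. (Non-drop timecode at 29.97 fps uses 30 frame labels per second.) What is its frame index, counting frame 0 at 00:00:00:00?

Total seconds to the label: (0 × 3600 + 42 × 60 + 13) = 2533.
Frame index = 2533 × 30 + 5 = 75995.

frame 75995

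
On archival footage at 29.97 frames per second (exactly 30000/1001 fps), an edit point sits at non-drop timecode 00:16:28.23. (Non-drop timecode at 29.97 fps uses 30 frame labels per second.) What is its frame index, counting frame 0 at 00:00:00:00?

Total seconds to the label: (0 × 3600 + 16 × 60 + 28) = 988.
Frame index = 988 × 30 + 23 = 29663.

29663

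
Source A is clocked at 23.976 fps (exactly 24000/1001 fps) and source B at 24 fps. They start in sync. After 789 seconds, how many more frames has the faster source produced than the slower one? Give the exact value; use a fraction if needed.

A emits 24000/1001 × 789 = 18936000/1001 frames; B emits 24 × 789 = 18936.
Difference = 18936/1001 frames (≈ 18.9171); B is ahead of A.

18936/1001 frames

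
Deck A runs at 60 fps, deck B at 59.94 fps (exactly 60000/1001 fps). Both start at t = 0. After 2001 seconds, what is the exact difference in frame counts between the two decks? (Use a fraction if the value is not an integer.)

A emits 60 × 2001 = 120060 frames; B emits 60000/1001 × 2001 = 120060000/1001.
Difference = 120060/1001 frames (≈ 119.9401); B is behind A.

120060/1001 frames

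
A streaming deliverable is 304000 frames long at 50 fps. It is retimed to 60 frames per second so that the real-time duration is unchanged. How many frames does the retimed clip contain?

364800 frames

Target frames = source frames × (target rate / source rate) = 304000 × (60)/(50) = 304000 × 6/5 = 364800.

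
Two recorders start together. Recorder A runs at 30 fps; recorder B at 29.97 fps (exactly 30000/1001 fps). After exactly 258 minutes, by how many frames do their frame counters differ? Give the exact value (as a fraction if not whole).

258 min = 15480 s.
A emits 30 × 15480 = 464400 frames; B emits 30000/1001 × 15480 = 464400000/1001.
Difference = 464400/1001 frames (≈ 463.9361); B is behind A.

464400/1001 frames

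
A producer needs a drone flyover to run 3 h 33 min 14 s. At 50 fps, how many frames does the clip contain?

639700 frames

3 h 33 min 14 s = 12794 s.
Frames = 12794 × 50 = 639700.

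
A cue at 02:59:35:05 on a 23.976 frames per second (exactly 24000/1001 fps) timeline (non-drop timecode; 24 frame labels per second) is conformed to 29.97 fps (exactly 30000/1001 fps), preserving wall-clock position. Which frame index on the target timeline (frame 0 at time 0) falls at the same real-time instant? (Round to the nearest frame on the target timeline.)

frame 323256

Source frame index: (2×3600 + 59×60 + 35) × 24 + 5 = 258605.
Real time: 258605 / (24000/1001) = 51772721/4800 s.
Target frame: (51772721/4800) × (30000/1001) = 1293025/4 ≈ 323256.250 → 323256.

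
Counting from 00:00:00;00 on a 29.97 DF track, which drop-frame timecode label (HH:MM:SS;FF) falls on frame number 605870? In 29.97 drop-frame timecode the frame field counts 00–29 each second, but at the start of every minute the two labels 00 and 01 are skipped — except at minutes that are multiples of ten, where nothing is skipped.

05:36:55;26

Ten DF minutes hold 17982 frames, so frame 605870 lies in block 33 (frames 593406–611387) with 12464 frames into that block.
The block's first minute is 1800 frames and the rest 1798 each; 12464 frames reaches minute 6, so 33 × 18 + 6 × 2 = 606 labels have been skipped so far.
Adding those back, label number 605870 + 606 = 606476 at 30 labels/s is 20215 s + 26 f = 5 h 36 min 55 s frame 26, i.e. 05:36:55;26.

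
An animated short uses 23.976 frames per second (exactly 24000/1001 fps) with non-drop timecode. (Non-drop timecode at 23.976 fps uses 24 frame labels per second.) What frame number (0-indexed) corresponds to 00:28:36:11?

Total seconds to the label: (0 × 3600 + 28 × 60 + 36) = 1716.
Frame index = 1716 × 24 + 11 = 41195.

41195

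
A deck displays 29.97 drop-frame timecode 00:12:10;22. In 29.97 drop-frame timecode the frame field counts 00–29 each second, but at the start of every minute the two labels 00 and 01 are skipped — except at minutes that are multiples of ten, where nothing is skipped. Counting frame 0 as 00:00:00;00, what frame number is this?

As if non-drop at 30 labels/s: (0 × 3600 + 12 × 60 + 10) × 30 + 22 = 21922.
Minute boundaries passed: 12; those not divisible by 10: 12 − 1 = 11; dropped labels = 2 × 11 = 22.
Actual frame index = 21922 − 22 = 21900.

21900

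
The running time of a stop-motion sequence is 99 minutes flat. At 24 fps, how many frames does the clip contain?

142560 frames

99 min = 5940 s.
Frames = 5940 × 24 = 142560.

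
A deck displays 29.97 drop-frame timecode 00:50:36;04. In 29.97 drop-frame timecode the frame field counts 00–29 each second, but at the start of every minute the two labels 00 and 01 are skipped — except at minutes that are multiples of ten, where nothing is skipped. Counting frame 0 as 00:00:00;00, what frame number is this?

90994

As if non-drop at 30 labels/s: (0 × 3600 + 50 × 60 + 36) × 30 + 4 = 91084.
Minute boundaries passed: 50; those not divisible by 10: 50 − 5 = 45; dropped labels = 2 × 45 = 90.
Actual frame index = 91084 − 90 = 90994.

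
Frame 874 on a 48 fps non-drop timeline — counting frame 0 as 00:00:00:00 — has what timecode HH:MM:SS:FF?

00:00:18:10

874 ÷ 48 = 18 full seconds, remainder 10 frames.
18 s = 0 h 0 min 18 s.
Timecode: 00:00:18:10.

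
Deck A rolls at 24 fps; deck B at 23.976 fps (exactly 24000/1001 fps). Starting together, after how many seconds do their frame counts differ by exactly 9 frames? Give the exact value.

The gap grows by |24000/1001 − 24| = 24/1001 frames per second.
Time for a 9-frame gap: 9 ÷ (24/1001) = 375.375 s.

375.375 seconds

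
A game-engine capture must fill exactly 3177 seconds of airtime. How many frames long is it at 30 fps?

Frames = 3177 × 30 = 95310.

95310 frames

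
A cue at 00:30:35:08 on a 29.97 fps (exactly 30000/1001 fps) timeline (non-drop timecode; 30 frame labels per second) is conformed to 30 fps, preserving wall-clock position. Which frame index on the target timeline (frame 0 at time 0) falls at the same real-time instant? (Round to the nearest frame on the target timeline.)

frame 55113

Source frame index: (0×3600 + 30×60 + 35) × 30 + 8 = 55058.
Real time: 55058 / (30000/1001) = 27556529/15000 s.
Target frame: (27556529/15000) × (30) = 27556529/500 ≈ 55113.058 → 55113.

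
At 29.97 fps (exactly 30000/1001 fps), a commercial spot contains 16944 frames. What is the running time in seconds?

565.3648 seconds

Running time = 16944 / (30000/1001) = 565.3648 s.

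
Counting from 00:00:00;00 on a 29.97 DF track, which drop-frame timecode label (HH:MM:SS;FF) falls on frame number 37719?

Ten DF minutes hold 17982 frames, so frame 37719 lies in block 2 (frames 35964–53945) with 1755 frames into that block.
The block's first minute is 1800 frames and the rest 1798 each; 1755 frames reaches minute 0, so 2 × 18 + 0 × 2 = 36 labels have been skipped so far.
Adding those back, label number 37719 + 36 = 37755 at 30 labels/s is 1258 s + 15 f = 0 h 20 min 58 s frame 15, i.e. 00:20:58;15.

00:20:58;15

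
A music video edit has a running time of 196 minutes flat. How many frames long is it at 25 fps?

294000 frames

196 min = 11760 s.
Frames = 11760 × 25 = 294000.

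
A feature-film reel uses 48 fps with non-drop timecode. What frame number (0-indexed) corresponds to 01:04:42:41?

frame 186377

Total seconds to the label: (1 × 3600 + 4 × 60 + 42) = 3882.
Frame index = 3882 × 48 + 41 = 186377.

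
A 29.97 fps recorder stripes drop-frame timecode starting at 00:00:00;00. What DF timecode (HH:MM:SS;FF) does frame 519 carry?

00:00:17;09

Each 10-minute DF block holds 10 × 60 × 30 − 9 × 2 = 17982 frames. 519 ÷ 17982 → 0 full blocks, remainder 519.
Within the partial block the first minute is 1800 frames and each further minute 1798, so 0 further minute boundaries passed. Total skipped labels = 18 × 0 + 2 × 0 = 0.
Non-drop label index = 519 + 0 = 519; at 30 labels/s that is 00:00:17:09, i.e. DF 00:00:17;09.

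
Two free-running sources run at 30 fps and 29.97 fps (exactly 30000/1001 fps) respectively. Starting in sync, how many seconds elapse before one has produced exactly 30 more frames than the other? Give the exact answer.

The gap grows by |30000/1001 − 30| = 30/1001 frames per second.
Time for a 30-frame gap: 30 ÷ (30/1001) = 1001 s.

1001 seconds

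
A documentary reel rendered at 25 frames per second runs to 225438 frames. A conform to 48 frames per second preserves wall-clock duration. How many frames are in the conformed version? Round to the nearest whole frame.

432841 frames

Frames at target rate = 225438 × (48) / (25) = 10821024/25 ≈ 432840.960.
Nearest whole frame: 432841.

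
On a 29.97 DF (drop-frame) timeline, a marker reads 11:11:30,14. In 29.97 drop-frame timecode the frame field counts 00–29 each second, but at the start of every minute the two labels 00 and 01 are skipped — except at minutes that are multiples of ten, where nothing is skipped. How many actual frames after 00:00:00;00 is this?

As if non-drop at 30 labels/s: (11 × 3600 + 11 × 60 + 30) × 30 + 14 = 1208714.
Minute boundaries passed: 671; those not divisible by 10: 671 − 67 = 604; dropped labels = 2 × 604 = 1208.
Actual frame index = 1208714 − 1208 = 1207506.

1207506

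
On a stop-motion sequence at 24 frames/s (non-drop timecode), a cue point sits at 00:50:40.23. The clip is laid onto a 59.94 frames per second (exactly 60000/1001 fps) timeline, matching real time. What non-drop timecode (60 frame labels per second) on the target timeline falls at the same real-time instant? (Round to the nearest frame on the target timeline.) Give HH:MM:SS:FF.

00:50:37:55

Source frame index: (0×3600 + 50×60 + 40) × 24 + 23 = 72983.
Real time: 72983 / (24) = 72983/24 s.
Target frame: (72983/24) × (60000/1001) = 182457500/1001 ≈ 182275.225 → 182275.
At 60 labels/s: frame 182275 → 00:50:37:55.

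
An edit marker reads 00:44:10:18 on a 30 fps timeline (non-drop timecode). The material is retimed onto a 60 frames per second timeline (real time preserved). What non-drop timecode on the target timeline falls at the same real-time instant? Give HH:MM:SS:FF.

00:44:10:36

Source frame index: (0×3600 + 44×60 + 10) × 30 + 18 = 79518.
Real time: 79518 / (30) = 13253/5 s.
Target frame: (13253/5) × (60) = 159036.
At 60 labels/s: frame 159036 → 00:44:10:36.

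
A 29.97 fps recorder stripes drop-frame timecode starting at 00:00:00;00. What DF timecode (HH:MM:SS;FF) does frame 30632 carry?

00:17:02;04

Ten DF minutes hold 17982 frames, so frame 30632 lies in block 1 (frames 17982–35963) with 12650 frames into that block.
The block's first minute is 1800 frames and the rest 1798 each; 12650 frames reaches minute 7, so 1 × 18 + 7 × 2 = 32 labels have been skipped so far.
Adding those back, label number 30632 + 32 = 30664 at 30 labels/s is 1022 s + 4 f = 0 h 17 min 2 s frame 4, i.e. 00:17:02;04.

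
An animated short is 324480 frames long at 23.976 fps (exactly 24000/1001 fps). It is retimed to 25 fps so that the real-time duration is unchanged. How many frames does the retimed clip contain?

338338 frames

Target frames = source frames × (target rate / source rate) = 324480 × (25)/(24000/1001) = 324480 × 1001/960 = 338338.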